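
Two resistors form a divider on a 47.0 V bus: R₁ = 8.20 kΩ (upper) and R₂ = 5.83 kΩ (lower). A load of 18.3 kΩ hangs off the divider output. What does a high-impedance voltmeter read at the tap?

The load sits in parallel with R₂: R₂‖R_L = (5.83 × 18.3) / (5.83 + 18.3) = 4.421 kΩ.
V_out = 47.0 × 4.421 / (8.20 + 4.421) = 47.0 × 4.421/12.62 = 16.5 V.

V_out ≈ 16.5 V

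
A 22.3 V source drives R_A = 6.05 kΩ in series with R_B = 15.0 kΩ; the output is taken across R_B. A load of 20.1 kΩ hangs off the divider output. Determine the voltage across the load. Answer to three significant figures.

V_out ≈ 13.1 V

The load sits in parallel with R_B: R_B‖R_L = (15.0 × 20.1) / (15.0 + 20.1) = 8.590 kΩ.
V_out = 22.3 × 8.590 / (6.05 + 8.590) = 22.3 × 8.590/14.64 = 13.1 V.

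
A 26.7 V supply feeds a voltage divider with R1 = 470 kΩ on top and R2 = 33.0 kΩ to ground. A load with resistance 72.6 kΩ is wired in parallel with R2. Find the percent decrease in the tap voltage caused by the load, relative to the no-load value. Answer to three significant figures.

29.8 %

The divider's output (Thévenin) resistance is R1‖R2 = 30.83 kΩ.
Fractional drop under load = R_th/(R_th + R_L) = 30.83 / (30.83 + 72.6) = 0.2981.
So the output falls by 29.8 %.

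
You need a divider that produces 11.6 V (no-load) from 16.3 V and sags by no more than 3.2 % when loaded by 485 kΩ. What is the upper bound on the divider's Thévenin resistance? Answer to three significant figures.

R_th ≤ 16.0 kΩ

Loading drop = R_th/(R_th + R_L) ≤ 0.0320, so R_th ≤ R_L · ε/(1−ε) = 485 kΩ × 0.0320/0.9680 = 16.0 kΩ.
(Any R1, R2 with R2/(R1+R2) = 0.712 and R1‖R2 ≤ 16.0 kΩ will meet the spec.)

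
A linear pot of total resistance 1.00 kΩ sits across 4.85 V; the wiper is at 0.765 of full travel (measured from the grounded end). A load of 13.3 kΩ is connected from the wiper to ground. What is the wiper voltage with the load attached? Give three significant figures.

V ≈ 3.66 V

The wiper splits the pot into (1−α)R = 235.0 Ω above and αR = 765.0 Ω below.
Lower section ‖ load = 723.4 Ω.
V_wiper = 4.85 × 723.4/(235.0 + 723.4) = 3.66 V.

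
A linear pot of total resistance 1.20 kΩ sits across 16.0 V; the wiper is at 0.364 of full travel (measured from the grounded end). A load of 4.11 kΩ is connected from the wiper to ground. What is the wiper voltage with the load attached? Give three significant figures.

V ≈ 5.46 V

The wiper splits the pot into (1−α)R = 763.2 Ω above and αR = 436.8 Ω below.
Lower section ‖ load = 394.8 Ω.
V_wiper = 16.0 × 394.8/(763.2 + 394.8) = 5.46 V.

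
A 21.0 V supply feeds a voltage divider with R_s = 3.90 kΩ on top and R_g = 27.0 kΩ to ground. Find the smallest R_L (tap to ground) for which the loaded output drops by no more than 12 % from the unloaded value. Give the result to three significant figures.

R_L(min) ≈ 25.0 kΩ

Output resistance R_th = R_s‖R_g = (3.90 × 27.0)/30.90 = 3.408 kΩ.
The fractional drop is R_th/(R_th + R_L); requiring this ≤ 0.120 gives R_L ≥ R_th(1/0.120 − 1) = 3.408 × 7.333 = 25.0 kΩ.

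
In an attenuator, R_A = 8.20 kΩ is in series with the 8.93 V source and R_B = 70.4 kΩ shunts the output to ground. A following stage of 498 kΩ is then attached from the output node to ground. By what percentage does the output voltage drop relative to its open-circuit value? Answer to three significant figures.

1.45 %

The divider's output (Thévenin) resistance is R_A‖R_B = 7.345 kΩ.
Fractional drop under load = R_th/(R_th + R_L) = 7.345 / (7.345 + 498) = 0.01453.
So the output falls by 1.45 %.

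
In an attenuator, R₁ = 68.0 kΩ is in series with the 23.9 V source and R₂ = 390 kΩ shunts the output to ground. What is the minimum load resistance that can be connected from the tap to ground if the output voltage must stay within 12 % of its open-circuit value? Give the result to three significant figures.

Output resistance R_th = R₁‖R₂ = (68.0 × 390)/458.0 = 57.90 kΩ.
The fractional drop is R_th/(R_th + R_L); requiring this ≤ 0.120 gives R_L ≥ R_th(1/0.120 − 1) = 57.90 × 7.333 = 425 kΩ.

R_L(min) ≈ 425 kΩ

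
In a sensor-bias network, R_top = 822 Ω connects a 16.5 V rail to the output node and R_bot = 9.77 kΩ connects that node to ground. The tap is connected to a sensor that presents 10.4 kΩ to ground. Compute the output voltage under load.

The load sits in parallel with R_bot: R_bot‖R_L = (9770 × 10400) / (9770 + 10400) = 5038 Ω.
V_out = 16.5 × 5038 / (822 + 5038) = 16.5 × 5038/5860 = 14.2 V.

V_out ≈ 14.2 V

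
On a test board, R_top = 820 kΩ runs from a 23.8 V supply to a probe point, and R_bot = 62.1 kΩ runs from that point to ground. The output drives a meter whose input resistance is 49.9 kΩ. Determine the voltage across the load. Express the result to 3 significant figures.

The load sits in parallel with R_bot: R_bot‖R_L = (62.1 × 49.9) / (62.1 + 49.9) = 27.67 kΩ.
V_out = 23.8 × 27.67 / (820 + 27.67) = 23.8 × 27.67/847.7 = 0.777 V.

V_out ≈ 0.777 V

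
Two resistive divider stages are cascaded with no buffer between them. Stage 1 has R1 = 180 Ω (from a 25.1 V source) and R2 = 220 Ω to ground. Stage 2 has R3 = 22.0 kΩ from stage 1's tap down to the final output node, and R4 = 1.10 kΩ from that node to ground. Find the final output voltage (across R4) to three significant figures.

Stage 2 presents R3+R4 = 23100 Ω as a load on stage 1's tap.
Stage 1's lower leg becomes R2‖(R3+R4) = 217.9 Ω, so V_mid = 25.1 × 217.9/397.9 = 13.75 V.
Stage 2 is itself unloaded: V_out = V_mid × R4/(R3+R4) = 13.75 × 1100/23100 = 0.655 V.

V_out ≈ 0.655 V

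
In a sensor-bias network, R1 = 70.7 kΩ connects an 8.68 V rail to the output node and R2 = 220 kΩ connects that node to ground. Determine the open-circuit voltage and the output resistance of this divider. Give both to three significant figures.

V_th = 6.57 V, R_th = 53.5 kΩ

V_th is the open-circuit tap voltage: 8.68 × 220/(70.7 + 220) = 6.57 V.
With the supply zeroed, R1 and R2 appear in parallel from the tap: R_th = R1‖R2 = (70.7 × 220)/290.7 = 53.5 kΩ.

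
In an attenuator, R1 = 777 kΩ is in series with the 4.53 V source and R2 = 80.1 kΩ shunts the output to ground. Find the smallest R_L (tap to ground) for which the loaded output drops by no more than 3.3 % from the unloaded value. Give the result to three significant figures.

Output resistance R_th = R1‖R2 = (777 × 80.1)/857.1 = 72.61 kΩ.
The fractional drop is R_th/(R_th + R_L); requiring this ≤ 0.0330 gives R_L ≥ R_th(1/0.0330 − 1) = 72.61 × 29.30 = 2.13 MΩ.

R_L(min) ≈ 2.13 MΩ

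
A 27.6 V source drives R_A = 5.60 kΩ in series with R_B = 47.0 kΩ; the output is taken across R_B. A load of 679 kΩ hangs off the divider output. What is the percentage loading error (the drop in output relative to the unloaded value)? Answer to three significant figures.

0.732 %

The divider's output (Thévenin) resistance is R_A‖R_B = 5.004 kΩ.
Fractional drop under load = R_th/(R_th + R_L) = 5.004 / (5.004 + 679) = 0.007315.
So the output falls by 0.732 %.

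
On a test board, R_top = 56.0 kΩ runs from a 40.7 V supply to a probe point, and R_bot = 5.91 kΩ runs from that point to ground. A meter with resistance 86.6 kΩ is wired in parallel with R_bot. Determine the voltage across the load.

V_out ≈ 3.66 V

The load sits in parallel with R_bot: R_bot‖R_L = (5.91 × 86.6) / (5.91 + 86.6) = 5.532 kΩ.
V_out = 40.7 × 5.532 / (56.0 + 5.532) = 40.7 × 5.532/61.53 = 3.66 V.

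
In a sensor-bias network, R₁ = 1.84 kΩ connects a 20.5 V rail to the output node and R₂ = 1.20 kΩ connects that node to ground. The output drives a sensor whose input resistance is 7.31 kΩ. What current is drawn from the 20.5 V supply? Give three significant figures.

R₂‖R_L = 1.031 kΩ, so the source sees R₁ + R₂‖R_L = 2.871 kΩ.
I = 20.5 V / 2.871 kΩ = 7.14 mA.

I ≈ 7.14 mA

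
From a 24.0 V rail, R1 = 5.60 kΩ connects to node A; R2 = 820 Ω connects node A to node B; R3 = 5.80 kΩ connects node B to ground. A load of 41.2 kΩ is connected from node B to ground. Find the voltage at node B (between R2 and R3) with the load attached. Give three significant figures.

At node B, R3 is in parallel with the load: R3‖R_L = 5084 Ω.
Below node A the resistance is R2 + (R3‖R_L) = 5904 Ω, so V_A = 24.0 × 5904/11500 = 12.32 V.
Then V_B = V_A × (R3‖R_L)/(R2 + R3‖R_L) = 12.32 × 5084/5904 = 10.6 V.

V ≈ 10.6 V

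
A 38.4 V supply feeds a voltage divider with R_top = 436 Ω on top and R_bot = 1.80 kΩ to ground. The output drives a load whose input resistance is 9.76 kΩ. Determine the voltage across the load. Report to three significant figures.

V_out ≈ 29.8 V

The load sits in parallel with R_bot: R_bot‖R_L = (1800 × 9760) / (1800 + 9760) = 1520 Ω.
V_out = 38.4 × 1520 / (436 + 1520) = 38.4 × 1520/1956 = 29.8 V.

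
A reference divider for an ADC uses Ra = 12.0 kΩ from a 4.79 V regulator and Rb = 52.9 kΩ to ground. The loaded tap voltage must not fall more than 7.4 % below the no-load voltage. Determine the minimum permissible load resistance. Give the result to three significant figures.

R_L(min) ≈ 122 kΩ

Output resistance R_th = Ra‖Rb = (12.0 × 52.9)/64.90 = 9.781 kΩ.
The fractional drop is R_th/(R_th + R_L); requiring this ≤ 0.0740 gives R_L ≥ R_th(1/0.0740 − 1) = 9.781 × 12.51 = 122 kΩ.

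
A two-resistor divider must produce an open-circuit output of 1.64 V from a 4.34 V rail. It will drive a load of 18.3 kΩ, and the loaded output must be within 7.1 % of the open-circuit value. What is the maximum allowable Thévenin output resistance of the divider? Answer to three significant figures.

Loading drop = R_th/(R_th + R_L) ≤ 0.0710, so R_th ≤ R_L · ε/(1−ε) = 18.3 kΩ × 0.0710/0.9290 = 1.40 kΩ.

R_th ≤ 1.40 kΩ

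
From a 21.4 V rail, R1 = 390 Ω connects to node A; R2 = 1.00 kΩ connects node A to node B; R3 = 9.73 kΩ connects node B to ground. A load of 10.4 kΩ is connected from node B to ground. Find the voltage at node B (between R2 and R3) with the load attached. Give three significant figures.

V ≈ 16.8 V

At node B, R3 is in parallel with the load: R3‖R_L = 5027 Ω.
Below node A the resistance is R2 + (R3‖R_L) = 6027 Ω, so V_A = 21.4 × 6027/6417 = 20.10 V.
Then V_B = V_A × (R3‖R_L)/(R2 + R3‖R_L) = 20.10 × 5027/6027 = 16.8 V.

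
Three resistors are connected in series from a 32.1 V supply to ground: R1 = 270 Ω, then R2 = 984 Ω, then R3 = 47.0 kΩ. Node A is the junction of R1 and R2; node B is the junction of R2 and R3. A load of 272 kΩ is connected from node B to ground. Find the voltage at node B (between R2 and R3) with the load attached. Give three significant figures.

At node B, R3 is in parallel with the load: R3‖R_L = 40080 Ω.
Below node A the resistance is R2 + (R3‖R_L) = 41060 Ω, so V_A = 32.1 × 41060/41330 = 31.89 V.
Then V_B = V_A × (R3‖R_L)/(R2 + R3‖R_L) = 31.89 × 40080/41060 = 31.1 V.

V ≈ 31.1 V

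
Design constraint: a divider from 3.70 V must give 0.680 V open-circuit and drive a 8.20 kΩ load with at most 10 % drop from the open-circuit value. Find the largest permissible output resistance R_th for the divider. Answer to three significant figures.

Loading drop = R_th/(R_th + R_L) ≤ 0.100, so R_th ≤ R_L · ε/(1−ε) = 8.20 kΩ × 0.100/0.9000 = 911 Ω.
(Any R1, R2 with R2/(R1+R2) = 0.184 and R1‖R2 ≤ 911 Ω will meet the spec.)

R_th ≤ 911 Ω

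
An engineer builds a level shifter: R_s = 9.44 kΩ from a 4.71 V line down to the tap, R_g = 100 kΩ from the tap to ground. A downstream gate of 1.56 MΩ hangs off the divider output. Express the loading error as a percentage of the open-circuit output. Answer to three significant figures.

The divider's output (Thévenin) resistance is R_s‖R_g = 8.626 kΩ.
Fractional drop under load = R_th/(R_th + R_L) = 8.626 / (8.626 + 1560) = 0.005499.
So the output falls by 0.550 %.

0.550 %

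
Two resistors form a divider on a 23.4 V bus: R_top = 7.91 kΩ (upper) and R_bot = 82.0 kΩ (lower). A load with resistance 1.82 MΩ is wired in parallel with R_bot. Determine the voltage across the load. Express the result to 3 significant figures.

The load sits in parallel with R_bot: R_bot‖R_L = (82.0 × 1820) / (82.0 + 1820) = 78.46 kΩ.
V_out = 23.4 × 78.46 / (7.91 + 78.46) = 23.4 × 78.46/86.37 = 21.3 V.

V_out ≈ 21.3 V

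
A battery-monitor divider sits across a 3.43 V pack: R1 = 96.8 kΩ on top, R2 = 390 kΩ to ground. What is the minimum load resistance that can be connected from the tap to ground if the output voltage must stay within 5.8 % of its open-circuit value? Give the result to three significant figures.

Output resistance R_th = R1‖R2 = (96.8 × 390)/486.8 = 77.55 kΩ.
The fractional drop is R_th/(R_th + R_L); requiring this ≤ 0.0580 gives R_L ≥ R_th(1/0.0580 − 1) = 77.55 × 16.24 = 1.26 MΩ.

R_L(min) ≈ 1.26 MΩ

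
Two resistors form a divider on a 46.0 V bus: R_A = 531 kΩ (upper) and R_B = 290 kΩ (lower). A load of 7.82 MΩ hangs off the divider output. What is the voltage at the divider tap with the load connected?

The load sits in parallel with R_B: R_B‖R_L = (290 × 7820) / (290 + 7820) = 279.6 kΩ.
V_out = 46.0 × 279.6 / (531 + 279.6) = 46.0 × 279.6/810.6 = 15.9 V.

V_out ≈ 15.9 V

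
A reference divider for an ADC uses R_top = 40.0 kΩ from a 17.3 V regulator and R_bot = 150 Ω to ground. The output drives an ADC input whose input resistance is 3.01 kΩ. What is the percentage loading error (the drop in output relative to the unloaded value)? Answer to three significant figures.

4.73 %

The divider's output (Thévenin) resistance is R_top‖R_bot = 149.4 Ω.
Fractional drop under load = R_th/(R_th + R_L) = 149.4 / (149.4 + 3010) = 0.04730.
So the output falls by 4.73 %.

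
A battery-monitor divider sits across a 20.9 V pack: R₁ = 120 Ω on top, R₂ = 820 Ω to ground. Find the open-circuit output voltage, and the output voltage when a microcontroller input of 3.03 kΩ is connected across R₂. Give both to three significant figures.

Open-circuit: V = 20.9 × 820/(120 + 820) = 18.2 V.
With the load, R₂ becomes R₂‖R_L = 645.4 Ω, so V = 20.9 × 645.4/765.4 = 17.6 V.

Unloaded: 18.2 V; loaded: 17.6 V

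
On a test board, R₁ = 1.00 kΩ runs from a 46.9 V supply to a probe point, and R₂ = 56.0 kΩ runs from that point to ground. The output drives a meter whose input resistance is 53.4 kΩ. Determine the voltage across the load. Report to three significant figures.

The load sits in parallel with R₂: R₂‖R_L = (56.0 × 53.4) / (56.0 + 53.4) = 27.33 kΩ.
V_out = 46.9 × 27.33 / (1.00 + 27.33) = 46.9 × 27.33/28.33 = 45.2 V.

V_out ≈ 45.2 V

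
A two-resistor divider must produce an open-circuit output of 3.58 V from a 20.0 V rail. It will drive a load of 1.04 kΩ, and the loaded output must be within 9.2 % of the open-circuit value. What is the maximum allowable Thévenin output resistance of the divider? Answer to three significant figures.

R_th ≤ 105 Ω

Loading drop = R_th/(R_th + R_L) ≤ 0.0920, so R_th ≤ R_L · ε/(1−ε) = 1.04 kΩ × 0.0920/0.9080 = 105 Ω.
(Any R1, R2 with R2/(R1+R2) = 0.179 and R1‖R2 ≤ 105 Ω will meet the spec.)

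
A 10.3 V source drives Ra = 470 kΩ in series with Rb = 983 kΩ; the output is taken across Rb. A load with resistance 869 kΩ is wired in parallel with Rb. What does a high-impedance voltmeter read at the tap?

The load sits in parallel with Rb: Rb‖R_L = (983 × 869) / (983 + 869) = 461.2 kΩ.
V_out = 10.3 × 461.2 / (470 + 461.2) = 10.3 × 461.2/931.2 = 5.10 V.

V_out ≈ 5.10 V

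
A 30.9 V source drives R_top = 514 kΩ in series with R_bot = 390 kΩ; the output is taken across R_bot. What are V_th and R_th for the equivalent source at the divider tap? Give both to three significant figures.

V_th is the open-circuit tap voltage: 30.9 × 390/(514 + 390) = 13.3 V.
With the supply zeroed, R_top and R_bot appear in parallel from the tap: R_th = R_top‖R_bot = (514 × 390)/904.0 = 222 kΩ.

V_th = 13.3 V, R_th = 222 kΩ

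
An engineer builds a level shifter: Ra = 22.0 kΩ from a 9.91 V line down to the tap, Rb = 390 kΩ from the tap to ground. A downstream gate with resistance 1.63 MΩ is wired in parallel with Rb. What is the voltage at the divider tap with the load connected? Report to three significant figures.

V_out ≈ 9.26 V

The load sits in parallel with Rb: Rb‖R_L = (390 × 1630) / (390 + 1630) = 314.7 kΩ.
V_out = 9.91 × 314.7 / (22.0 + 314.7) = 9.91 × 314.7/336.7 = 9.26 V.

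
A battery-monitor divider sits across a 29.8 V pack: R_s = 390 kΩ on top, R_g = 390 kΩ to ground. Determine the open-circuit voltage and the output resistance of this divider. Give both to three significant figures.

V_th = 14.9 V, R_th = 195 kΩ

V_th is the open-circuit tap voltage: 29.8 × 390/(390 + 390) = 14.9 V.
With the supply zeroed, R_s and R_g appear in parallel from the tap: R_th = R_s‖R_g = (390 × 390)/780.0 = 195 kΩ.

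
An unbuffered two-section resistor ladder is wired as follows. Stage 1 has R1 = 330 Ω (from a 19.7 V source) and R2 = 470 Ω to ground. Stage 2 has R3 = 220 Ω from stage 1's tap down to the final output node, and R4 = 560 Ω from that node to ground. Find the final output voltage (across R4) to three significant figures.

V_out ≈ 6.66 V

Stage 2 presents R3+R4 = 780.0 Ω as a load on stage 1's tap.
Stage 1's lower leg becomes R2‖(R3+R4) = 293.3 Ω, so V_mid = 19.7 × 293.3/623.3 = 9.270 V.
Stage 2 is itself unloaded: V_out = V_mid × R4/(R3+R4) = 9.270 × 560/780.0 = 6.66 V.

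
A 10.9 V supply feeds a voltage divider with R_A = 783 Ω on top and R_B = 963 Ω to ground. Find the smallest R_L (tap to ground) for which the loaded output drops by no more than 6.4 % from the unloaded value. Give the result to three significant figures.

R_L(min) ≈ 6.32 kΩ

Output resistance R_th = R_A‖R_B = (783 × 963)/1746 = 431.9 Ω.
The fractional drop is R_th/(R_th + R_L); requiring this ≤ 0.0640 gives R_L ≥ R_th(1/0.0640 − 1) = 431.9 × 14.62 = 6.32 kΩ.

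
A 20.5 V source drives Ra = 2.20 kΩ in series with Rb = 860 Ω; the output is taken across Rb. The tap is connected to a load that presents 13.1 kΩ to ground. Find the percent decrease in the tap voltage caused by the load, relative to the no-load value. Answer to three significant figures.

4.51 %

The divider's output (Thévenin) resistance is Ra‖Rb = 618.3 Ω.
Fractional drop under load = R_th/(R_th + R_L) = 618.3 / (618.3 + 13100) = 0.04507.
So the output falls by 4.51 %.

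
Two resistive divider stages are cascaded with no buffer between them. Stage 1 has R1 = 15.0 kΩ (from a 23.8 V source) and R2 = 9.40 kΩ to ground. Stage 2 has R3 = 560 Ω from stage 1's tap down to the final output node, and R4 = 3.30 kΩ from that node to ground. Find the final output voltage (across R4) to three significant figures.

Stage 2 presents R3+R4 = 3860 Ω as a load on stage 1's tap.
Stage 1's lower leg becomes R2‖(R3+R4) = 2736 Ω, so V_mid = 23.8 × 2736/17740 = 3.672 V.
Stage 2 is itself unloaded: V_out = V_mid × R4/(R3+R4) = 3.672 × 3300/3860 = 3.14 V.

V_out ≈ 3.14 V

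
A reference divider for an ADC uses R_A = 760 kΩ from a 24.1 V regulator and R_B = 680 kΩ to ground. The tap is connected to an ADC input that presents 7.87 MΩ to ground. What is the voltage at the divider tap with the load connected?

V_out ≈ 10.9 V

The load sits in parallel with R_B: R_B‖R_L = (680 × 7870) / (680 + 7870) = 625.9 kΩ.
V_out = 24.1 × 625.9 / (760 + 625.9) = 24.1 × 625.9/1386 = 10.9 V.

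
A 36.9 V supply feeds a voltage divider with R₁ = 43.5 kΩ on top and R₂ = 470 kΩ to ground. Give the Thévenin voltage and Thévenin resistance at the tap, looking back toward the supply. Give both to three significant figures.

V_th = 33.8 V, R_th = 39.8 kΩ

V_th is the open-circuit tap voltage: 36.9 × 470/(43.5 + 470) = 33.8 V.
With the supply zeroed, R₁ and R₂ appear in parallel from the tap: R_th = R₁‖R₂ = (43.5 × 470)/513.5 = 39.8 kΩ.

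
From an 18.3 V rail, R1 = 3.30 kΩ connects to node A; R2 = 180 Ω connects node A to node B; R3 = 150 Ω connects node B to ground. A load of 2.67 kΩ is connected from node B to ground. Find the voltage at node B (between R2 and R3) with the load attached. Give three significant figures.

At node B, R3 is in parallel with the load: R3‖R_L = 142.0 Ω.
Below node A the resistance is R2 + (R3‖R_L) = 322.0 Ω, so V_A = 18.3 × 322.0/3622 = 1.627 V.
Then V_B = V_A × (R3‖R_L)/(R2 + R3‖R_L) = 1.627 × 142.0/322.0 = 0.718 V.

V ≈ 0.718 V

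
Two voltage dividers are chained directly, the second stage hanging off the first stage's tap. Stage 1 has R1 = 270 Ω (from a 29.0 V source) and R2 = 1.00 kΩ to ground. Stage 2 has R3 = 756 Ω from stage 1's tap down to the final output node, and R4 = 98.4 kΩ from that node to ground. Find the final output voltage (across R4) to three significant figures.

Stage 2 presents R3+R4 = 99160 Ω as a load on stage 1's tap.
Stage 1's lower leg becomes R2‖(R3+R4) = 990.0 Ω, so V_mid = 29.0 × 990.0/1260 = 22.79 V.
Stage 2 is itself unloaded: V_out = V_mid × R4/(R3+R4) = 22.79 × 98400/99160 = 22.6 V.

V_out ≈ 22.6 V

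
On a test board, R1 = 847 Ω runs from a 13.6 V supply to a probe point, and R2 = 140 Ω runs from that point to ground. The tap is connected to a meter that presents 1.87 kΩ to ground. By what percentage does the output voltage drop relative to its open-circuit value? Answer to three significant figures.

6.04 %

The divider's output (Thévenin) resistance is R1‖R2 = 120.1 Ω.
Fractional drop under load = R_th/(R_th + R_L) = 120.1 / (120.1 + 1870) = 0.06037.
So the output falls by 6.04 %.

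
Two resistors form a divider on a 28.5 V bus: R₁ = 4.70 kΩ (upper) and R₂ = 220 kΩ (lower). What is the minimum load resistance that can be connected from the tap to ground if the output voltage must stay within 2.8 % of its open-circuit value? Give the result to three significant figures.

R_L(min) ≈ 160 kΩ

Output resistance R_th = R₁‖R₂ = (4.70 × 220)/224.7 = 4.602 kΩ.
The fractional drop is R_th/(R_th + R_L); requiring this ≤ 0.0280 gives R_L ≥ R_th(1/0.0280 − 1) = 4.602 × 34.71 = 160 kΩ.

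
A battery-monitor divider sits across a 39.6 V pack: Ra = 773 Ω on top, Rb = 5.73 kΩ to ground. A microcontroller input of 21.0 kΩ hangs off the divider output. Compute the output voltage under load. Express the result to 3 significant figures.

V_out ≈ 33.8 V

The load sits in parallel with Rb: Rb‖R_L = (5730 × 21000) / (5730 + 21000) = 4502 Ω.
V_out = 39.6 × 4502 / (773 + 4502) = 39.6 × 4502/5275 = 33.8 V.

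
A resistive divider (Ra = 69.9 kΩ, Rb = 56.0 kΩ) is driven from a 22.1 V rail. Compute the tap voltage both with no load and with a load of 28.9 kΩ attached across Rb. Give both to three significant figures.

Open-circuit: V = 22.1 × 56.0/(69.9 + 56.0) = 9.83 V.
With the load, Rb becomes Rb‖R_L = 19.06 kΩ, so V = 22.1 × 19.06/88.96 = 4.74 V.

Unloaded: 9.83 V; loaded: 4.74 V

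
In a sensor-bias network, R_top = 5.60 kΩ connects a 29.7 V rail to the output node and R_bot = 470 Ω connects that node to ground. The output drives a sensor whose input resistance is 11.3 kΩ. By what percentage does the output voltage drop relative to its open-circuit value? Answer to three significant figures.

The divider's output (Thévenin) resistance is R_top‖R_bot = 433.6 Ω.
Fractional drop under load = R_th/(R_th + R_L) = 433.6 / (433.6 + 11300) = 0.03695.
So the output falls by 3.70 %.

3.70 %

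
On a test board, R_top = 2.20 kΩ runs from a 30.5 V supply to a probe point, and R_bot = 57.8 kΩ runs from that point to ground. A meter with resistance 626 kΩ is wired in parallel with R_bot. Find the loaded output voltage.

V_out ≈ 29.3 V

The load sits in parallel with R_bot: R_bot‖R_L = (57.8 × 626) / (57.8 + 626) = 52.91 kΩ.
V_out = 30.5 × 52.91 / (2.20 + 52.91) = 30.5 × 52.91/55.11 = 29.3 V.
(Unloaded it would have been 29.4 V.)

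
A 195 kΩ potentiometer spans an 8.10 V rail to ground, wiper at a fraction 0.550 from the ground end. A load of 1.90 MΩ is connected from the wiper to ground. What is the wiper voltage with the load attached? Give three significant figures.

The wiper splits the pot into (1−α)R = 87.75 kΩ above and αR = 107.3 kΩ below.
Lower section ‖ load = 101.5 kΩ.
V_wiper = 8.10 × 101.5/(87.75 + 101.5) = 4.34 V.

V ≈ 4.34 V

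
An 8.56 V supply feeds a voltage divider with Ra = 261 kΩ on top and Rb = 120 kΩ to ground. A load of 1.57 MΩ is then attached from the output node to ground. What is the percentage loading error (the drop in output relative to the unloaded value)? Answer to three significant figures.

The divider's output (Thévenin) resistance is Ra‖Rb = 82.20 kΩ.
Fractional drop under load = R_th/(R_th + R_L) = 82.20 / (82.20 + 1570) = 0.04975.
So the output falls by 4.98 %.

4.98 %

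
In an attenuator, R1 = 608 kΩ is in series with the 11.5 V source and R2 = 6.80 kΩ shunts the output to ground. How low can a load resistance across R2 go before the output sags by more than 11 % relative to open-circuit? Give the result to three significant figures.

R_L(min) ≈ 54.4 kΩ

Output resistance R_th = R1‖R2 = (608 × 6.80)/614.8 = 6.725 kΩ.
The fractional drop is R_th/(R_th + R_L); requiring this ≤ 0.110 gives R_L ≥ R_th(1/0.110 − 1) = 6.725 × 8.091 = 54.4 kΩ.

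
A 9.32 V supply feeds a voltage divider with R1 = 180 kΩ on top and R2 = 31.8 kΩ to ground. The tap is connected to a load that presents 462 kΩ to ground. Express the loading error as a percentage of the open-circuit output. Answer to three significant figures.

5.53 %

The divider's output (Thévenin) resistance is R1‖R2 = 27.03 kΩ.
Fractional drop under load = R_th/(R_th + R_L) = 27.03 / (27.03 + 462) = 0.05526.
So the output falls by 5.53 %.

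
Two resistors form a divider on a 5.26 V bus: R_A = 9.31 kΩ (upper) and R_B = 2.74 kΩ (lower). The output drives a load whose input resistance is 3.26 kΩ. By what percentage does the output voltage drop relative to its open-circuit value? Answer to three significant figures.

The divider's output (Thévenin) resistance is R_A‖R_B = 2.117 kΩ.
Fractional drop under load = R_th/(R_th + R_L) = 2.117 / (2.117 + 3.26) = 0.3937.
So the output falls by 39.4 %.

39.4 %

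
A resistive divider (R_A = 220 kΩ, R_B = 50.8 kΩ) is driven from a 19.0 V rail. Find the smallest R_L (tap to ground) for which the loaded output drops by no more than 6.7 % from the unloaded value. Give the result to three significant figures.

R_L(min) ≈ 575 kΩ

Output resistance R_th = R_A‖R_B = (220 × 50.8)/270.8 = 41.27 kΩ.
The fractional drop is R_th/(R_th + R_L); requiring this ≤ 0.0670 gives R_L ≥ R_th(1/0.0670 − 1) = 41.27 × 13.93 = 575 kΩ.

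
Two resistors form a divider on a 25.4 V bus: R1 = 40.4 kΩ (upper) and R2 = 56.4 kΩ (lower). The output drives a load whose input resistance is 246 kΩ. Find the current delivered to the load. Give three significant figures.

I_L ≈ 0.0549 mA

R2‖R_L = 45.88 kΩ; V_out = 25.4 × 45.88/86.28 = 13.51 V.
I_L = V_out / R_L = 13.51 / 246 kΩ = 0.0549 mA.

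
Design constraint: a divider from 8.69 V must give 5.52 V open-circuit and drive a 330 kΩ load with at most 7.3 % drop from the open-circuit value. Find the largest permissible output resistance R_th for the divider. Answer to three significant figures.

Loading drop = R_th/(R_th + R_L) ≤ 0.0730, so R_th ≤ R_L · ε/(1−ε) = 330 kΩ × 0.0730/0.9270 = 26.0 kΩ.
(Any R1, R2 with R2/(R1+R2) = 0.635 and R1‖R2 ≤ 26.0 kΩ will meet the spec.)

R_th ≤ 26.0 kΩ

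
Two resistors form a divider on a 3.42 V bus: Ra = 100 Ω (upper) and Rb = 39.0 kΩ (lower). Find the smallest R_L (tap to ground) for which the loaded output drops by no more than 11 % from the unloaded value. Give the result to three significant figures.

Output resistance R_th = Ra‖Rb = (100 × 39000)/39100 = 99.74 Ω.
The fractional drop is R_th/(R_th + R_L); requiring this ≤ 0.110 gives R_L ≥ R_th(1/0.110 − 1) = 99.74 × 8.091 = 807 Ω.

R_L(min) ≈ 807 Ω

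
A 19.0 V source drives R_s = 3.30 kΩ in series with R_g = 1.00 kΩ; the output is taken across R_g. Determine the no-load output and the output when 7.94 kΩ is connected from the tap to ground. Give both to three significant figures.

Unloaded: 4.42 V; loaded: 4.03 V

Open-circuit: V = 19.0 × 1.00/(3.30 + 1.00) = 4.42 V.
With the load, R_g becomes R_g‖R_L = 0.8881 kΩ, so V = 19.0 × 0.8881/4.188 = 4.03 V.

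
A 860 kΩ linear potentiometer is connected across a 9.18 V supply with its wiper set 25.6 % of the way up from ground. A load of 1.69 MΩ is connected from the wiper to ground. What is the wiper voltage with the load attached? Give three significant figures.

V ≈ 2.14 V

The wiper splits the pot into (1−α)R = 639.8 kΩ above and αR = 220.2 kΩ below.
Lower section ‖ load = 194.8 kΩ.
V_wiper = 9.18 × 194.8/(639.8 + 194.8) = 2.14 V.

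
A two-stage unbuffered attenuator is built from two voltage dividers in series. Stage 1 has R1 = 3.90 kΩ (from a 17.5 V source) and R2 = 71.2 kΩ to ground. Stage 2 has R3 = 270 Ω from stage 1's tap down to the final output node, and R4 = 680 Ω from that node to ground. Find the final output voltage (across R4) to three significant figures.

V_out ≈ 2.43 V

Stage 2 presents R3+R4 = 950.0 Ω as a load on stage 1's tap.
Stage 1's lower leg becomes R2‖(R3+R4) = 937.5 Ω, so V_mid = 17.5 × 937.5/4837 = 3.391 V.
Stage 2 is itself unloaded: V_out = V_mid × R4/(R3+R4) = 3.391 × 680/950.0 = 2.43 V.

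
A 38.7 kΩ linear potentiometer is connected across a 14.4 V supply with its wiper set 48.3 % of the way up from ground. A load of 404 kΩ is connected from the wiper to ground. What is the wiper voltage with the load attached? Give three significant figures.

The wiper splits the pot into (1−α)R = 20.01 kΩ above and αR = 18.69 kΩ below.
Lower section ‖ load = 17.87 kΩ.
V_wiper = 14.4 × 17.87/(20.01 + 17.87) = 6.79 V.

V ≈ 6.79 V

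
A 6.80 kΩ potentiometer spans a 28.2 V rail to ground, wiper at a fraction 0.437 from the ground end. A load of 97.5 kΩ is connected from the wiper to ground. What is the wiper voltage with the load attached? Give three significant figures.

The wiper splits the pot into (1−α)R = 3.828 kΩ above and αR = 2.972 kΩ below.
Lower section ‖ load = 2.884 kΩ.
V_wiper = 28.2 × 2.884/(3.828 + 2.884) = 12.1 V.

V ≈ 12.1 V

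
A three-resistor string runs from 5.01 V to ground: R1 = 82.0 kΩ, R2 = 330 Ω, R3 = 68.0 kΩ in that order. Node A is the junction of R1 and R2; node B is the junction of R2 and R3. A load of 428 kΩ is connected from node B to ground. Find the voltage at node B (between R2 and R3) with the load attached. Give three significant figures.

V ≈ 2.08 V

At node B, R3 is in parallel with the load: R3‖R_L = 58680 Ω.
Below node A the resistance is R2 + (R3‖R_L) = 59010 Ω, so V_A = 5.01 × 59010/141000 = 2.097 V.
Then V_B = V_A × (R3‖R_L)/(R2 + R3‖R_L) = 2.097 × 58680/59010 = 2.08 V.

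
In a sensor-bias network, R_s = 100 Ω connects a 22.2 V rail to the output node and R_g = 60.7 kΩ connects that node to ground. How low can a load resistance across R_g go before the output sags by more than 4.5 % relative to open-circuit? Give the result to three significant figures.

R_L(min) ≈ 2.12 kΩ

Output resistance R_th = R_s‖R_g = (100 × 60700)/60800 = 99.84 Ω.
The fractional drop is R_th/(R_th + R_L); requiring this ≤ 0.0450 gives R_L ≥ R_th(1/0.0450 − 1) = 99.84 × 21.22 = 2.12 kΩ.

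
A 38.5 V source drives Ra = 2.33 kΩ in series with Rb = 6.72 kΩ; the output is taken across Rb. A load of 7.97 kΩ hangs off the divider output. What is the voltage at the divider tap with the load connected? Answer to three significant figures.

The load sits in parallel with Rb: Rb‖R_L = (6.72 × 7.97) / (6.72 + 7.97) = 3.646 kΩ.
V_out = 38.5 × 3.646 / (2.33 + 3.646) = 38.5 × 3.646/5.976 = 23.5 V.

V_out ≈ 23.5 V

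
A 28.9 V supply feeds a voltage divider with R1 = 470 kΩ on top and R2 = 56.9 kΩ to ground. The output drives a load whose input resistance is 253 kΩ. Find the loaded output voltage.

V_out ≈ 2.60 V

The load sits in parallel with R2: R2‖R_L = (56.9 × 253) / (56.9 + 253) = 46.45 kΩ.
V_out = 28.9 × 46.45 / (470 + 46.45) = 28.9 × 46.45/516.5 = 2.60 V.
(Unloaded it would have been 3.12 V.)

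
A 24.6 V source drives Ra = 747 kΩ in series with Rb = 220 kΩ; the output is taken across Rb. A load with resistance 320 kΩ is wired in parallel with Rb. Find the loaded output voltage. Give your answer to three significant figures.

V_out ≈ 3.66 V

The load sits in parallel with Rb: Rb‖R_L = (220 × 320) / (220 + 320) = 130.4 kΩ.
V_out = 24.6 × 130.4 / (747 + 130.4) = 24.6 × 130.4/877.4 = 3.66 V.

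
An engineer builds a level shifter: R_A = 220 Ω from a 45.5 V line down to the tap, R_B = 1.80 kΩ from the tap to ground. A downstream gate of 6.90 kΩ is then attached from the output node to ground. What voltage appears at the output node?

The load sits in parallel with R_B: R_B‖R_L = (1800 × 6900) / (1800 + 6900) = 1428 Ω.
V_out = 45.5 × 1428 / (220 + 1428) = 45.5 × 1428/1648 = 39.4 V.

V_out ≈ 39.4 V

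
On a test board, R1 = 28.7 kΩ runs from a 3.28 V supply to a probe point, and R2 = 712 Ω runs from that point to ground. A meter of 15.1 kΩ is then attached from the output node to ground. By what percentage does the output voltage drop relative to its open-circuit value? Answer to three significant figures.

The divider's output (Thévenin) resistance is R1‖R2 = 694.8 Ω.
Fractional drop under load = R_th/(R_th + R_L) = 694.8 / (694.8 + 15100) = 0.04399.
So the output falls by 4.40 %.

4.40 %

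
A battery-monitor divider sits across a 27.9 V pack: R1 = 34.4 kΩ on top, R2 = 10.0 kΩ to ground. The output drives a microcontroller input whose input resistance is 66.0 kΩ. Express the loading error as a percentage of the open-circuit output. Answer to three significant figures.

Unloaded V = 27.9 × 10.0/44.40 = 6.2838 V.
Loaded: R2‖R_L = 8.684 kΩ, giving V = 27.9 × 8.684/43.08 = 5.6236 V.
Drop = (6.2838 − 5.6236) / 6.2838 = 10.5 %.

10.5 %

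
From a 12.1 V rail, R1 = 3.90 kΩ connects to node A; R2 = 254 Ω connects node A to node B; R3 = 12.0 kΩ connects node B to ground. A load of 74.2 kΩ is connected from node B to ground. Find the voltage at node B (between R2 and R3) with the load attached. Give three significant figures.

At node B, R3 is in parallel with the load: R3‖R_L = 10330 Ω.
Below node A the resistance is R2 + (R3‖R_L) = 10580 Ω, so V_A = 12.1 × 10580/14480 = 8.842 V.
Then V_B = V_A × (R3‖R_L)/(R2 + R3‖R_L) = 8.842 × 10330/10580 = 8.63 V.

V ≈ 8.63 V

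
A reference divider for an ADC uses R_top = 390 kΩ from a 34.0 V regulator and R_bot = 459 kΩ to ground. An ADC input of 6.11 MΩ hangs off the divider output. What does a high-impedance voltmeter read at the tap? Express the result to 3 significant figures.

V_out ≈ 17.8 V

The load sits in parallel with R_bot: R_bot‖R_L = (459 × 6110) / (459 + 6110) = 426.9 kΩ.
V_out = 34.0 × 426.9 / (390 + 426.9) = 34.0 × 426.9/816.9 = 17.8 V.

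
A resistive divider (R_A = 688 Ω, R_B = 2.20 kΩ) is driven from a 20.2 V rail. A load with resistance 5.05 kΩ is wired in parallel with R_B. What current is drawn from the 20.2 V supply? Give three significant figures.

I ≈ 9.10 mA

R_B‖R_L = 1532 Ω, so the source sees R_A + R_B‖R_L = 2220 Ω.
I = 20.2 V / 2220 Ω = 9.10 mA.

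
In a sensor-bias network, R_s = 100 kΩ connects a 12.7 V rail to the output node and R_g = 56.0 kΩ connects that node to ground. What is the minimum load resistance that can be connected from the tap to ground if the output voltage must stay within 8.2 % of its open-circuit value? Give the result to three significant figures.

R_L(min) ≈ 402 kΩ

Output resistance R_th = R_s‖R_g = (100 × 56.0)/156.0 = 35.90 kΩ.
The fractional drop is R_th/(R_th + R_L); requiring this ≤ 0.0820 gives R_L ≥ R_th(1/0.0820 − 1) = 35.90 × 11.20 = 402 kΩ.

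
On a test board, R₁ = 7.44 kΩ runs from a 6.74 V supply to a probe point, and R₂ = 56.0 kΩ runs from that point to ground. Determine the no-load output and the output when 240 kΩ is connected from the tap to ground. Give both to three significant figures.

Open-circuit: V = 6.74 × 56.0/(7.44 + 56.0) = 5.95 V.
With the load, R₂ becomes R₂‖R_L = 45.41 kΩ, so V = 6.74 × 45.41/52.85 = 5.79 V.

Unloaded: 5.95 V; loaded: 5.79 V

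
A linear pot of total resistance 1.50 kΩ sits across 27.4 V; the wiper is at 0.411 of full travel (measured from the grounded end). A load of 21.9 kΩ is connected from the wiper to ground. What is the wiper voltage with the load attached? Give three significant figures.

V ≈ 11.1 V

The wiper splits the pot into (1−α)R = 883.5 Ω above and αR = 616.5 Ω below.
Lower section ‖ load = 599.6 Ω.
V_wiper = 27.4 × 599.6/(883.5 + 599.6) = 11.1 V.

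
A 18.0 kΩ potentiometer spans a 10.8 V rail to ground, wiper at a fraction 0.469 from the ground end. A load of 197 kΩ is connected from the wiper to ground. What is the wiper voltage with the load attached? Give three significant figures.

V ≈ 4.95 V

The wiper splits the pot into (1−α)R = 9.558 kΩ above and αR = 8.442 kΩ below.
Lower section ‖ load = 8.095 kΩ.
V_wiper = 10.8 × 8.095/(9.558 + 8.095) = 4.95 V.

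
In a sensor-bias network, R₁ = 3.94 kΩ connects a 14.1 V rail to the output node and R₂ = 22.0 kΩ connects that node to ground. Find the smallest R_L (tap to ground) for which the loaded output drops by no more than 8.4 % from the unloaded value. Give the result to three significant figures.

Output resistance R_th = R₁‖R₂ = (3.94 × 22.0)/25.94 = 3.342 kΩ.
The fractional drop is R_th/(R_th + R_L); requiring this ≤ 0.0840 gives R_L ≥ R_th(1/0.0840 − 1) = 3.342 × 10.90 = 36.4 kΩ.

R_L(min) ≈ 36.4 kΩ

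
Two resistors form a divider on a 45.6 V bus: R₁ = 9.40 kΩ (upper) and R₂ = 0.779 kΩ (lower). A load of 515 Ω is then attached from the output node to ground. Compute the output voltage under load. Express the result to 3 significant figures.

The load sits in parallel with R₂: R₂‖R_L = (779 × 515) / (779 + 515) = 310.0 Ω.
V_out = 45.6 × 310.0 / (9400 + 310.0) = 45.6 × 310.0/9710 = 1.46 V.
(Unloaded it would have been 3.49 V.)

V_out ≈ 1.46 V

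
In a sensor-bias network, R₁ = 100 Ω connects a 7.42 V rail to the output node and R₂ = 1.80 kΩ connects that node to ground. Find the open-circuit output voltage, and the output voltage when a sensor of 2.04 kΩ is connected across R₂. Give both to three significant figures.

Unloaded: 7.03 V; loaded: 6.72 V

Open-circuit: V = 7.42 × 1800/(100 + 1800) = 7.03 V.
With the load, R₂ becomes R₂‖R_L = 956.2 Ω, so V = 7.42 × 956.2/1056 = 6.72 V.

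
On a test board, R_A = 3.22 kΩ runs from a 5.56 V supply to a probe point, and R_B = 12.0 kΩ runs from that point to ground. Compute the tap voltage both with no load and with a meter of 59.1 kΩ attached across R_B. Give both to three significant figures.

Open-circuit: V = 5.56 × 12.0/(3.22 + 12.0) = 4.38 V.
With the load, R_B becomes R_B‖R_L = 9.975 kΩ, so V = 5.56 × 9.975/13.19 = 4.20 V.

Unloaded: 4.38 V; loaded: 4.20 V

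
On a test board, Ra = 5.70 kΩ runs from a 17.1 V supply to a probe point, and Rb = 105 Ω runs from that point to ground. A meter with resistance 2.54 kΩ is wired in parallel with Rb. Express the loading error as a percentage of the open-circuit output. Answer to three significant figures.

The divider's output (Thévenin) resistance is Ra‖Rb = 103.1 Ω.
Fractional drop under load = R_th/(R_th + R_L) = 103.1 / (103.1 + 2540) = 0.03901.
So the output falls by 3.90 %.

3.90 %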